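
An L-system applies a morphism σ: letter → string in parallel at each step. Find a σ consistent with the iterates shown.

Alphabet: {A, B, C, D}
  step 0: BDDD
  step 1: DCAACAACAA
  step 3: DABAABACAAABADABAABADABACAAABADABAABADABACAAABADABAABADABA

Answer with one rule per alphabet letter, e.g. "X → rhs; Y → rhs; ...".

A->ABA, B->D, C->D, D->CAA

  step 0 ⇒ step 1: BDDD ⇒ D·CAA·CAA·CAA
    B ↦ D
    D ↦ CAA
    A ↦ ABA  (constrained at step 1)
    C ↦ D  (constrained at step 1)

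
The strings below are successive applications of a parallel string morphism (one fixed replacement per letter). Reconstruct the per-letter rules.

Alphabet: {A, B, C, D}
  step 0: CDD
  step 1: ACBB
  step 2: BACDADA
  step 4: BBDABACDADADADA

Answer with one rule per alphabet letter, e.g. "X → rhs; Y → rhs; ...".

  step 1 ⇒ step 2: ACBB ⇒ B·AC·DA·DA
    A ↦ B
    B ↦ DA
    C ↦ AC
  step 0 ⇒ step 1: CDD ⇒ AC·B·B
    D ↦ B

A->B, B->DA, C->AC, D->B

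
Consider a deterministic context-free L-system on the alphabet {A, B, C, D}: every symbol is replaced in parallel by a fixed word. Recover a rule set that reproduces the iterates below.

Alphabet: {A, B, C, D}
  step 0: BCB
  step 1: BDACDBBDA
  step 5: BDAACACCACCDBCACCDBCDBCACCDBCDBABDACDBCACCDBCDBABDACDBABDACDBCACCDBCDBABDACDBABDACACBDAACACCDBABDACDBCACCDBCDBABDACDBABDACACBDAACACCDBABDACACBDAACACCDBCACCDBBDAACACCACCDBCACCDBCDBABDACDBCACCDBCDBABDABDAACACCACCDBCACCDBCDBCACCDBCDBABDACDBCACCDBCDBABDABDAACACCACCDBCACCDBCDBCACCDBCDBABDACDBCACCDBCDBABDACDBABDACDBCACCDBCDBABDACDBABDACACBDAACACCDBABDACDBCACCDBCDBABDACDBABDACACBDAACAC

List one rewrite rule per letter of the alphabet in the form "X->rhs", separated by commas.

  step 0 ⇒ step 1: BCB ⇒ BDA·CDB·BDA
    B ↦ BDA
    C ↦ CDB
    A ↦ CAC  (constrained at step 1)
    D ↦ A  (constrained at step 1)

A->CAC, B->BDA, C->CDB, D->A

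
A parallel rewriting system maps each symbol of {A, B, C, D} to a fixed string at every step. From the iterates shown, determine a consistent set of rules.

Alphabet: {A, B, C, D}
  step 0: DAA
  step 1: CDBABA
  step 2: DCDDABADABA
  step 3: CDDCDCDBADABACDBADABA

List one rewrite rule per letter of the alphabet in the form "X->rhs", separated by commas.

  step 2 ⇒ step 3: DCDDABADABA ⇒ CD·D·CD·CD·BA·DA·BA·CD·BA·DA·BA
    A ↦ BA
    B ↦ DA
    C ↦ D
    D ↦ CD

A->BA, B->DA, C->D, D->CD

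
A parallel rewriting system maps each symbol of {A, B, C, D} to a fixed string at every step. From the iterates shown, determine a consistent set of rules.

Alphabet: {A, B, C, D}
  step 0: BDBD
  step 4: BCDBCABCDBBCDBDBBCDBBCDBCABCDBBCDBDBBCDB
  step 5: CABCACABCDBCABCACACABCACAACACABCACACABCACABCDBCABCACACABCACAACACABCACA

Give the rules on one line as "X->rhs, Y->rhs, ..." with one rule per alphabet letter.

A->DB, B->CA, C->BC, D->A

  step 4 ⇒ step 5: BCDBCABCDBBCDBDBBCDBBCDBCABCDBBCDBDBBCDB ⇒ CA·BC·A·CA·BC·DB·CA·BC·A·CA·CA·BC·A·CA·A·CA·CA·BC·A·CA·CA·BC·A·CA·BC·DB·CA·BC·A·CA·CA·BC·A·CA·A·CA·CA·BC·A·CA
    A ↦ DB
    B ↦ CA
    C ↦ BC
    D ↦ A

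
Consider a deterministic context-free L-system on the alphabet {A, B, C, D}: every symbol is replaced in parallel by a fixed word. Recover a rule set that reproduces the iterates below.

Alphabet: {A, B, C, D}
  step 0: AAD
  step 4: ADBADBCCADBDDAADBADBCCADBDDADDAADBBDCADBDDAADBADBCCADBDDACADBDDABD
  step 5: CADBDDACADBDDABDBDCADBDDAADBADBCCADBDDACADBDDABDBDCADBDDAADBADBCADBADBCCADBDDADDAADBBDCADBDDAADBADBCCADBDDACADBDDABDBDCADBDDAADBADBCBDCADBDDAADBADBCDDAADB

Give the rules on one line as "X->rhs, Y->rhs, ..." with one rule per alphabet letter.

A->C, B->DDA, C->BD, D->ADB

  step 4 ⇒ step 5: ADBADBCCADBDDAADBADBCCADBDDADDAADBBDCADBDDAADBADBCCADBDDACADBDDABD ⇒ C·ADB·DDA·C·ADB·DDA·BD·BD·C·ADB·DDA·ADB·ADB·C·C·ADB·DDA·C·ADB·DDA·BD·BD·C·ADB·DDA·ADB·ADB·C·ADB·ADB·C·C·ADB·DDA·DDA·ADB·BD·C·ADB·DDA·ADB·ADB·C·C·ADB·DDA·C·ADB·DDA·BD·BD·C·ADB·DDA·ADB·ADB·C·BD·C·ADB·DDA·ADB·ADB·C·DDA·ADB
    A ↦ C
    B ↦ DDA
    C ↦ BD
    D ↦ ADB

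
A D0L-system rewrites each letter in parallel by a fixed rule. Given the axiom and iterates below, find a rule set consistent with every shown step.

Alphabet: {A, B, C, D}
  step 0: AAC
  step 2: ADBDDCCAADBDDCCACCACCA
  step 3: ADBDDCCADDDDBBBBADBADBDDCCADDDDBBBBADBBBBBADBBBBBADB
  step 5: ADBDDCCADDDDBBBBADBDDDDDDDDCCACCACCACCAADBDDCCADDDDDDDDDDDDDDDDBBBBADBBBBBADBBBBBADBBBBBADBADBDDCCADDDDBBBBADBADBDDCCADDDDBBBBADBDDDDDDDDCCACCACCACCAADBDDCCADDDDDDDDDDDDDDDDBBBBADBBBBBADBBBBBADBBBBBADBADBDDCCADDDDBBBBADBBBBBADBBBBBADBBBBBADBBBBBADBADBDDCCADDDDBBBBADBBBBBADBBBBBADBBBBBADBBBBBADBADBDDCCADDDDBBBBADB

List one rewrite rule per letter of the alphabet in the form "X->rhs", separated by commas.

A->ADB, B->CCA, C->BB, D->DD

  step 2 ⇒ step 3: ADBDDCCAADBDDCCACCACCA ⇒ ADB·DD·CCA·DD·DD·BB·BB·ADB·ADB·DD·CCA·DD·DD·BB·BB·ADB·BB·BB·ADB·BB·BB·ADB
    A ↦ ADB
    B ↦ CCA
    C ↦ BB
    D ↦ DD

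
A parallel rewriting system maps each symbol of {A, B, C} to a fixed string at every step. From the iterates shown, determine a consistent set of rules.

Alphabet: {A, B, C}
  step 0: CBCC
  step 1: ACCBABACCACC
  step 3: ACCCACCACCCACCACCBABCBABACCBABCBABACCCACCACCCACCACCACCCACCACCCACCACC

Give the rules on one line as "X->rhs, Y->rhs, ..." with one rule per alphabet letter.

  step 0 ⇒ step 1: CBCC ⇒ ACC·BAB·ACC·ACC
    B ↦ BAB
    C ↦ ACC
    A ↦ C  (constrained at step 1)

A->C, B->BAB, C->ACC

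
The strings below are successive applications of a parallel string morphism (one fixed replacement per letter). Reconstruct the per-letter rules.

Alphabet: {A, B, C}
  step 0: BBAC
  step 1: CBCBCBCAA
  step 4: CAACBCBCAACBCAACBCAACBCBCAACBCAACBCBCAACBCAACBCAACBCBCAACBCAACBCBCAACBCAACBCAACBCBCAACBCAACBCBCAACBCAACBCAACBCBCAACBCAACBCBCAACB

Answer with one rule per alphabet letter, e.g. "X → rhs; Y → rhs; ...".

A->CB, B->CB, C->CAA

  step 0 ⇒ step 1: BBAC ⇒ CB·CB·CB·CAA
    A ↦ CB
    B ↦ CB
    C ↦ CAA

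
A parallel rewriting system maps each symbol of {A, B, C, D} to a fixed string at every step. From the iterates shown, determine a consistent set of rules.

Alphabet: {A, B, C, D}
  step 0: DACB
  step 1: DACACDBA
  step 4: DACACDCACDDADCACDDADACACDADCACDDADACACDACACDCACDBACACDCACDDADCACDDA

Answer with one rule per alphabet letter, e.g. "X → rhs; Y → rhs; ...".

A->CAC, B->BA, C->D, D->DA

  step 0 ⇒ step 1: DACB ⇒ DA·CAC·D·BA
    A ↦ CAC
    B ↦ BA
    C ↦ D
    D ↦ DA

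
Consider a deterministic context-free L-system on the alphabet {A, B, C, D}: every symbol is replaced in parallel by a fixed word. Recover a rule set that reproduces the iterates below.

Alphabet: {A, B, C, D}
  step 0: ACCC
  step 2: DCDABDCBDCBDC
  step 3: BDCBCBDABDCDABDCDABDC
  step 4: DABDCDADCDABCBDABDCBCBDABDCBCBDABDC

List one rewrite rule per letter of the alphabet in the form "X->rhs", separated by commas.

  step 3 ⇒ step 4: BDCBCBDABDCDABDCDABDC ⇒ DA·B·DC·DA·DC·DA·B·CB·DA·B·DC·B·CB·DA·B·DC·B·CB·DA·B·DC
    A ↦ CB
    B ↦ DA
    C ↦ DC
    D ↦ B

A->CB, B->DA, C->DC, D->B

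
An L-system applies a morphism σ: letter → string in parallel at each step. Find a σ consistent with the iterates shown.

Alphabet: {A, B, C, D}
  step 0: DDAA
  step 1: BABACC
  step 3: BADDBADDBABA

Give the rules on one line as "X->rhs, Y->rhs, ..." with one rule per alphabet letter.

  step 0 ⇒ step 1: DDAA ⇒ BA·BA·C·C
    A ↦ C
    D ↦ BA
    B ↦ DC  (constrained at step 1)
    C ↦ D  (constrained at step 1)

A->C, B->DC, C->D, D->BA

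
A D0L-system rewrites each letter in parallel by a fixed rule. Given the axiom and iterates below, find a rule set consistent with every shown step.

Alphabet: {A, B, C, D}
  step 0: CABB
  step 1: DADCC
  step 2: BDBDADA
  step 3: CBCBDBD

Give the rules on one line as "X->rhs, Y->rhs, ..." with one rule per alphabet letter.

  step 2 ⇒ step 3: BDBDADA ⇒ C·B·C·B·D·B·D
    A ↦ D
    B ↦ C
    D ↦ B
  step 0 ⇒ step 1: CABB ⇒ DA·D·C·C
    C ↦ DA

A->D, B->C, C->DA, D->B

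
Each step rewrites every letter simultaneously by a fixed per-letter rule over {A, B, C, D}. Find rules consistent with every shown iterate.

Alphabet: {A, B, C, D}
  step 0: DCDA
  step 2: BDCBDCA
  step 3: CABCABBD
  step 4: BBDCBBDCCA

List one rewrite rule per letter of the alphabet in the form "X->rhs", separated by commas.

  step 3 ⇒ step 4: CABCABBD ⇒ B·BD·C·B·BD·C·C·A
    A ↦ BD
    B ↦ C
    C ↦ B
    D ↦ A

A->BD, B->C, C->B, D->A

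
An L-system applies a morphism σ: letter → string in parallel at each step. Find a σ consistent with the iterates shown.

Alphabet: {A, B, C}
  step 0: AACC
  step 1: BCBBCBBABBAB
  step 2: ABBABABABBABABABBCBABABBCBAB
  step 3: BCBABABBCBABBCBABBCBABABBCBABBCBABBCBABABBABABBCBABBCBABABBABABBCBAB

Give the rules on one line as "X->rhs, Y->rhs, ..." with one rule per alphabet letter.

  step 2 ⇒ step 3: ABBABABABBABABABBCBABABBCBAB ⇒ BCB·AB·AB·BCB·AB·BCB·AB·BCB·AB·AB·BCB·AB·BCB·AB·BCB·AB·AB·BAB·AB·BCB·AB·BCB·AB·AB·BAB·AB·BCB·AB
    A ↦ BCB
    B ↦ AB
    C ↦ BAB

A->BCB, B->AB, C->BAB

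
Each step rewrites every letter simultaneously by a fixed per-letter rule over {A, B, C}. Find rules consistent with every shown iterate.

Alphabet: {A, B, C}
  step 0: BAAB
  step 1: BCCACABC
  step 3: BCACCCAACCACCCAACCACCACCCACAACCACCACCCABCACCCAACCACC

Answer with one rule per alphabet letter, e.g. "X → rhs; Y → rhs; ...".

A->CA, B->BC, C->ACC

  step 0 ⇒ step 1: BAAB ⇒ BC·CA·CA·BC
    A ↦ CA
    B ↦ BC
    C ↦ ACC  (constrained at step 1)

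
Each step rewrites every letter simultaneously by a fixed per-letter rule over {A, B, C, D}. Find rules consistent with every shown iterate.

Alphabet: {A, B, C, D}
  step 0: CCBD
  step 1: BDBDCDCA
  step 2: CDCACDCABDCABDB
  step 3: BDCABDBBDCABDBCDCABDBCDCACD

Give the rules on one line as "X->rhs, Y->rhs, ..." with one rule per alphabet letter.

A->B, B->CD, C->BD, D->CA

  step 2 ⇒ step 3: CDCACDCABDCABDB ⇒ BD·CA·BD·B·BD·CA·BD·B·CD·CA·BD·B·CD·CA·CD
    A ↦ B
    B ↦ CD
    C ↦ BD
    D ↦ CA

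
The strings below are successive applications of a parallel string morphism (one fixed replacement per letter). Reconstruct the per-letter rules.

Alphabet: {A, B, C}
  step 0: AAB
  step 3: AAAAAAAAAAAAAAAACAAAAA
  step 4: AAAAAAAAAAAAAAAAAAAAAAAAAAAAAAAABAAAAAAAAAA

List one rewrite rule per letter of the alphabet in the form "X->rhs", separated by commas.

  step 3 ⇒ step 4: AAAAAAAAAAAAAAAACAAAAA ⇒ AA·AA·AA·AA·AA·AA·AA·AA·AA·AA·AA·AA·AA·AA·AA·AA·B·AA·AA·AA·AA·AA
    A ↦ AA
    C ↦ B
    B ↦ CA  (constrained at step 0)

A->AA, B->CA, C->B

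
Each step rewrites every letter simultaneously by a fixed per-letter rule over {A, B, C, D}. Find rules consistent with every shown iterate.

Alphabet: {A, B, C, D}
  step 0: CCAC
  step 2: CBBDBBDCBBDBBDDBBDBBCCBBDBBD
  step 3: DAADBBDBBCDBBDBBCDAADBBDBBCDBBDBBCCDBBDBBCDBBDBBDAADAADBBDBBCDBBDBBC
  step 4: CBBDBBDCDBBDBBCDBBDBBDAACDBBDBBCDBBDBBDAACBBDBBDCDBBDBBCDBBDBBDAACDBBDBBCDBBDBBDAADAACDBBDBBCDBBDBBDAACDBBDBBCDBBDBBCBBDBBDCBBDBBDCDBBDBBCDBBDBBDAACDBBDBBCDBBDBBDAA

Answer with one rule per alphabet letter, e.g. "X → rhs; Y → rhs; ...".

  step 3 ⇒ step 4: DAADBBDBBCDBBDBBCDAADBBDBBCDBBDBBCCDBBDBBCDBBDBBDAADAADBBDBBCDBBDBBC ⇒ C·BBD·BBD·C·DBB·DBB·C·DBB·DBB·DAA·C·DBB·DBB·C·DBB·DBB·DAA·C·BBD·BBD·C·DBB·DBB·C·DBB·DBB·DAA·C·DBB·DBB·C·DBB·DBB·DAA·DAA·C·DBB·DBB·C·DBB·DBB·DAA·C·DBB·DBB·C·DBB·DBB·C·BBD·BBD·C·BBD·BBD·C·DBB·DBB·C·DBB·DBB·DAA·C·DBB·DBB·C·DBB·DBB·DAA
    A ↦ BBD
    B ↦ DBB
    C ↦ DAA
    D ↦ C

A->BBD, B->DBB, C->DAA, D->C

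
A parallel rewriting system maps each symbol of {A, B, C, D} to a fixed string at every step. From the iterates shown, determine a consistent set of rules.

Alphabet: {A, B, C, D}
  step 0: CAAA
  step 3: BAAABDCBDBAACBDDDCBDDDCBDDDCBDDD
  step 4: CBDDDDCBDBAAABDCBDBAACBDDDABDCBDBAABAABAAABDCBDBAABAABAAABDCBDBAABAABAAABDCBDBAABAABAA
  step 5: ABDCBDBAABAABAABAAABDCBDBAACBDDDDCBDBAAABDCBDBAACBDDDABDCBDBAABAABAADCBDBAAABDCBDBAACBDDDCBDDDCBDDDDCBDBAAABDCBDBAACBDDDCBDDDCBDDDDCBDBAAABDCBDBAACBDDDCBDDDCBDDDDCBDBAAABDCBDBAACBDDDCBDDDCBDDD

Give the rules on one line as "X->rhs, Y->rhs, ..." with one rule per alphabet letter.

A->D, B->CBD, C->ABD, D->BAA

  step 4 ⇒ step 5: CBDDDDCBDBAAABDCBDBAACBDDDABDCBDBAABAABAAABDCBDBAABAABAAABDCBDBAABAABAAABDCBDBAABAABAA ⇒ ABD·CBD·BAA·BAA·BAA·BAA·ABD·CBD·BAA·CBD·D·D·D·CBD·BAA·ABD·CBD·BAA·CBD·D·D·ABD·CBD·BAA·BAA·BAA·D·CBD·BAA·ABD·CBD·BAA·CBD·D·D·CBD·D·D·CBD·D·D·D·CBD·BAA·ABD·CBD·BAA·CBD·D·D·CBD·D·D·CBD·D·D·D·CBD·BAA·ABD·CBD·BAA·CBD·D·D·CBD·D·D·CBD·D·D·D·CBD·BAA·ABD·CBD·BAA·CBD·D·D·CBD·D·D·CBD·D·D
    A ↦ D
    B ↦ CBD
    C ↦ ABD
    D ↦ BAA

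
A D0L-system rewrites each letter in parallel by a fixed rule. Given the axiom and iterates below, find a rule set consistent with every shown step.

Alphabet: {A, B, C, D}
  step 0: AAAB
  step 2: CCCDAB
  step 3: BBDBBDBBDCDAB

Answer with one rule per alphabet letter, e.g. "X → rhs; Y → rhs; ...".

A->D, B->AB, C->BBD, D->C

  step 2 ⇒ step 3: CCCDAB ⇒ BBD·BBD·BBD·C·D·AB
    A ↦ D
    B ↦ AB
    C ↦ BBD
    D ↦ C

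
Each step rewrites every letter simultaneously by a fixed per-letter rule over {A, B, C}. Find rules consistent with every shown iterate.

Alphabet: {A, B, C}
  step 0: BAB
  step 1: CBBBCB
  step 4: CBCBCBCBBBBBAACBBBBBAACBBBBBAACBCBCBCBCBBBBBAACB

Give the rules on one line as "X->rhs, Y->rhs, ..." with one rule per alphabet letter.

  step 0 ⇒ step 1: BAB ⇒ CB·BB·CB
    A ↦ BB
    B ↦ CB
    C ↦ AA  (constrained at step 1)

A->BB, B->CB, C->AA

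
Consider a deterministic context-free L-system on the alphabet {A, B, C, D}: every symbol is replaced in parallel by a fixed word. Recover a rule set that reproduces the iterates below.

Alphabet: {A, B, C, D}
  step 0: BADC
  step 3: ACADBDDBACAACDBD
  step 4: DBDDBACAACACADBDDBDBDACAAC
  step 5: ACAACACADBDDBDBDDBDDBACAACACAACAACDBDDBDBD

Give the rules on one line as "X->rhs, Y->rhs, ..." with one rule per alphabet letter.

A->DB, B->A, C->D, D->AC

  step 4 ⇒ step 5: DBDDBACAACACADBDDBDBDACAAC ⇒ AC·A·AC·AC·A·DB·D·DB·DB·D·DB·D·DB·AC·A·AC·AC·A·AC·A·AC·DB·D·DB·DB·D
    A ↦ DB
    B ↦ A
    C ↦ D
    D ↦ AC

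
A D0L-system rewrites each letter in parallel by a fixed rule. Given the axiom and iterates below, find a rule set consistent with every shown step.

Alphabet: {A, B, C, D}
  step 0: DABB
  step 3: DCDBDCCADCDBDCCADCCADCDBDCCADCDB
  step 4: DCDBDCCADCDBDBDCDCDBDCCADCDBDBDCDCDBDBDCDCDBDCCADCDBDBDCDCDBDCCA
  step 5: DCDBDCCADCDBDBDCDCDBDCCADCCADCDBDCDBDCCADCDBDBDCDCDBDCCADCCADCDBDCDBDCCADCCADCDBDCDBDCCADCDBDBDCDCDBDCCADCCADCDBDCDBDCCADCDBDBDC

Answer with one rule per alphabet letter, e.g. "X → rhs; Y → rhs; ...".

  step 4 ⇒ step 5: DCDBDCCADCDBDBDCDCDBDCCADCDBDBDCDCDBDBDCDCDBDCCADCDBDBDCDCDBDCCA ⇒ DC·DB·DC·CA·DC·DB·DB·DC·DC·DB·DC·CA·DC·CA·DC·DB·DC·DB·DC·CA·DC·DB·DB·DC·DC·DB·DC·CA·DC·CA·DC·DB·DC·DB·DC·CA·DC·CA·DC·DB·DC·DB·DC·CA·DC·DB·DB·DC·DC·DB·DC·CA·DC·CA·DC·DB·DC·DB·DC·CA·DC·DB·DB·DC
    A ↦ DC
    B ↦ CA
    C ↦ DB
    D ↦ DC

A->DC, B->CA, C->DB, D->DC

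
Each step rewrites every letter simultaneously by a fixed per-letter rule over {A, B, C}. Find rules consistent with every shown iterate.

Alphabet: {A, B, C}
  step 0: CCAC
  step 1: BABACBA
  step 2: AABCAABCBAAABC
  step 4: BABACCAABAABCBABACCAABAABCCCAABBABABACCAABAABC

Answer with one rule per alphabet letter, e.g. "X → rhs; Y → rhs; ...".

A->C, B->AAB, C->BA

  step 1 ⇒ step 2: BABACBA ⇒ AAB·C·AAB·C·BA·AAB·C
    A ↦ C
    B ↦ AAB
    C ↦ BA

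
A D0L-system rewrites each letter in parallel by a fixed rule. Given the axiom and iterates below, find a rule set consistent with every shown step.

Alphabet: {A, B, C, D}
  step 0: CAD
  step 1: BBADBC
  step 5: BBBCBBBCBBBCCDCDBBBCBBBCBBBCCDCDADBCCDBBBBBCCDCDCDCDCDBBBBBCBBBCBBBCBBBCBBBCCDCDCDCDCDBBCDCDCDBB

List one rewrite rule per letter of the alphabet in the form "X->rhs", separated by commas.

  step 0 ⇒ step 1: CAD ⇒ BB·AD·BC
    A ↦ AD
    C ↦ BB
    D ↦ BC
    B ↦ CD  (constrained at step 1)

A->AD, B->CD, C->BB, D->BC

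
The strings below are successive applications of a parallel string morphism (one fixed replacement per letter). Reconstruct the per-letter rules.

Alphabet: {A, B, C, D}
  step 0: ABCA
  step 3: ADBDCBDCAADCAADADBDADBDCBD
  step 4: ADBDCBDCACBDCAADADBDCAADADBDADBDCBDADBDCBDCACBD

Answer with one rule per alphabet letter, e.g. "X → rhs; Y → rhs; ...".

A->AD, B->C, C->CA, D->BD

  step 3 ⇒ step 4: ADBDCBDCAADCAADADBDADBDCBD ⇒ AD·BD·C·BD·CA·C·BD·CA·AD·AD·BD·CA·AD·AD·BD·AD·BD·C·BD·AD·BD·C·BD·CA·C·BD
    A ↦ AD
    B ↦ C
    C ↦ CA
    D ↦ BD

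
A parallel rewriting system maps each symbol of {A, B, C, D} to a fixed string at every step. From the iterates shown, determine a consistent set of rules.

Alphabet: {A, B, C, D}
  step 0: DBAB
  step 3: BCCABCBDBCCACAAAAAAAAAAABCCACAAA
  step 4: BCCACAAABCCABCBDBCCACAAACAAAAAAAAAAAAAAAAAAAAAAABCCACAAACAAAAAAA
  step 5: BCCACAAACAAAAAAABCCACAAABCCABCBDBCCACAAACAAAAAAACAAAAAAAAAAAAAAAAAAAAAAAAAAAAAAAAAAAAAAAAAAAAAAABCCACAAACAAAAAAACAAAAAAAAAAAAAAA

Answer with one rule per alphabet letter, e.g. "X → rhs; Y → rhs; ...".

A->AA, B->BC, C->CA, D->BD

  step 4 ⇒ step 5: BCCACAAABCCABCBDBCCACAAACAAAAAAAAAAAAAAAAAAAAAAABCCACAAACAAAAAAA ⇒ BC·CA·CA·AA·CA·AA·AA·AA·BC·CA·CA·AA·BC·CA·BC·BD·BC·CA·CA·AA·CA·AA·AA·AA·CA·AA·AA·AA·AA·AA·AA·AA·AA·AA·AA·AA·AA·AA·AA·AA·AA·AA·AA·AA·AA·AA·AA·AA·BC·CA·CA·AA·CA·AA·AA·AA·CA·AA·AA·AA·AA·AA·AA·AA
    A ↦ AA
    B ↦ BC
    C ↦ CA
    D ↦ BD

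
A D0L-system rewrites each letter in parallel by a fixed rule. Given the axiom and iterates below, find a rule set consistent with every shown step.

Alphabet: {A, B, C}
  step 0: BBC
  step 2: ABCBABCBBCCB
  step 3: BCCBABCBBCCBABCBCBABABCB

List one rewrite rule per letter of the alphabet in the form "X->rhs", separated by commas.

A->BC, B->CB, C->AB

  step 2 ⇒ step 3: ABCBABCBBCCB ⇒ BC·CB·AB·CB·BC·CB·AB·CB·CB·AB·AB·CB
    A ↦ BC
    B ↦ CB
    C ↦ AB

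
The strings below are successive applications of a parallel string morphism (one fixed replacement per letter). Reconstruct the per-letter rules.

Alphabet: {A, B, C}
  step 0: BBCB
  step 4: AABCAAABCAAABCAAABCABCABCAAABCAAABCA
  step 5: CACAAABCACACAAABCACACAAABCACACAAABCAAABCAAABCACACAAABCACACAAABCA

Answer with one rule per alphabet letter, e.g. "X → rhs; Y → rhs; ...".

  step 4 ⇒ step 5: AABCAAABCAAABCAAABCABCABCAAABCAAABCA ⇒ CA·CA·AA·B·CA·CA·CA·AA·B·CA·CA·CA·AA·B·CA·CA·CA·AA·B·CA·AA·B·CA·AA·B·CA·CA·CA·AA·B·CA·CA·CA·AA·B·CA
    A ↦ CA
    B ↦ AA
    C ↦ B

A->CA, B->AA, C->B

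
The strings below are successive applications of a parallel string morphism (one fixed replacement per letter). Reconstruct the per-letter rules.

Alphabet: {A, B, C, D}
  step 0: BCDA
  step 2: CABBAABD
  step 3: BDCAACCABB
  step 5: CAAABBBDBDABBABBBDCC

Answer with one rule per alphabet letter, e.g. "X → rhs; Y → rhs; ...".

A->C, B->A, C->BD, D->BB

  step 2 ⇒ step 3: CABBAABD ⇒ BD·C·A·A·C·C·A·BB
    A ↦ C
    B ↦ A
    C ↦ BD
    D ↦ BB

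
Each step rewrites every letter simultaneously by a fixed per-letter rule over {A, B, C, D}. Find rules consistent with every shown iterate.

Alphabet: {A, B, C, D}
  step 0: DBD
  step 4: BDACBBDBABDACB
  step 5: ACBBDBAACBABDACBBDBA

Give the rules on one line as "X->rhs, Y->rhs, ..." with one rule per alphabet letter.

  step 4 ⇒ step 5: BDACBBDBABDACB ⇒ A·CB·BD·B·A·A·CB·A·BD·A·CB·BD·B·A
    A ↦ BD
    B ↦ A
    C ↦ B
    D ↦ CB

A->BD, B->A, C->B, D->CB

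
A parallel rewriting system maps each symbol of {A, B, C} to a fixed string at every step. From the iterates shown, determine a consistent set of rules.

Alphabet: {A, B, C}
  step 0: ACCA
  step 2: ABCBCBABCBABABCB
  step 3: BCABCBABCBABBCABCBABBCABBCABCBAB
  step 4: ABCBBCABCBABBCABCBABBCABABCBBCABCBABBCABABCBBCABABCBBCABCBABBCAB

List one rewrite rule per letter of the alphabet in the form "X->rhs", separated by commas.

A->BC, B->AB, C->CB

  step 3 ⇒ step 4: BCABCBABCBABBCABCBABBCABBCABCBAB ⇒ AB·CB·BC·AB·CB·AB·BC·AB·CB·AB·BC·AB·AB·CB·BC·AB·CB·AB·BC·AB·AB·CB·BC·AB·AB·CB·BC·AB·CB·AB·BC·AB
    A ↦ BC
    B ↦ AB
    C ↦ CB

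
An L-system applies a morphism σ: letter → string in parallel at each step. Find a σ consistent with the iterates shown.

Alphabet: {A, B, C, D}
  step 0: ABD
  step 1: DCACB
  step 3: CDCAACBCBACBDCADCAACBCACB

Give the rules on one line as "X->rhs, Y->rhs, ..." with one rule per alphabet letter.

A->DCA, B->C, C->ACB, D->B

  step 0 ⇒ step 1: ABD ⇒ DCA·C·B
    A ↦ DCA
    B ↦ C
    D ↦ B
    C ↦ ACB  (constrained at step 1)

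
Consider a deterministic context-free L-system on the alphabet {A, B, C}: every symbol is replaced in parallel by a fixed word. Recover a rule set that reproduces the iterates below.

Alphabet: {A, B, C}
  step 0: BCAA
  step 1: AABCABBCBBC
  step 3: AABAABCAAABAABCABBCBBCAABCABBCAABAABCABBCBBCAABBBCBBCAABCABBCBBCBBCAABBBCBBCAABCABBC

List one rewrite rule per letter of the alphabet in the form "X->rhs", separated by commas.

A->BBC, B->AAB, C->CA

  step 0 ⇒ step 1: BCAA ⇒ AAB·CA·BBC·BBC
    A ↦ BBC
    B ↦ AAB
    C ↦ CA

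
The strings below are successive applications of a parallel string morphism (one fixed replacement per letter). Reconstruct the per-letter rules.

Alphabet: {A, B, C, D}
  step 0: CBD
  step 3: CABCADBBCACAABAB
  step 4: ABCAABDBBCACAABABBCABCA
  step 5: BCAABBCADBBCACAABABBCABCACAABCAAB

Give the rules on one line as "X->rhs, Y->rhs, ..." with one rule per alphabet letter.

A->B, B->CA, C->A, D->DBB

  step 4 ⇒ step 5: ABCAABDBBCACAABABBCABCA ⇒ B·CA·A·B·B·CA·DBB·CA·CA·A·B·A·B·B·CA·B·CA·CA·A·B·CA·A·B
    A ↦ B
    B ↦ CA
    C ↦ A
    D ↦ DBB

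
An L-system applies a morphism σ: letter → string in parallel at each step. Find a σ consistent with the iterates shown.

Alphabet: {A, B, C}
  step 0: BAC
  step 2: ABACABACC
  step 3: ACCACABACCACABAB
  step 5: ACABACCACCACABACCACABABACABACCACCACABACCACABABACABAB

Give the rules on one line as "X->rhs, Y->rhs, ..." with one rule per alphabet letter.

A->AC, B->C, C->AB

  step 2 ⇒ step 3: ABACABACC ⇒ AC·C·AC·AB·AC·C·AC·AB·AB
    A ↦ AC
    B ↦ C
    C ↦ AB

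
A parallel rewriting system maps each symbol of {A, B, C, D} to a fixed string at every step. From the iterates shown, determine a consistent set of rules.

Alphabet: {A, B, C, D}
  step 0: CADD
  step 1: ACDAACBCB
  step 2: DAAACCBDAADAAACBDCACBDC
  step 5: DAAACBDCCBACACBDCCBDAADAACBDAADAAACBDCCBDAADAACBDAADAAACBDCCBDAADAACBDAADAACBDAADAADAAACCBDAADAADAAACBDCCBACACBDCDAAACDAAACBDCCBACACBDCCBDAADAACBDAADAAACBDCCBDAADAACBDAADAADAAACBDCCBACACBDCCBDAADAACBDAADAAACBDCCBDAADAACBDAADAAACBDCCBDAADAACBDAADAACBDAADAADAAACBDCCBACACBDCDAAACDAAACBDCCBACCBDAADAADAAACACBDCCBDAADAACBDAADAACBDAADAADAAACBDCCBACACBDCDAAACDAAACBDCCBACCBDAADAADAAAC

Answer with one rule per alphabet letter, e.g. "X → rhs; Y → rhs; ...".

  step 1 ⇒ step 2: ACDAACBCB ⇒ DAA·AC·CB·DAA·DAA·AC·BDC·AC·BDC
    A ↦ DAA
    B ↦ BDC
    C ↦ AC
    D ↦ CB

A->DAA, B->BDC, C->AC, D->CB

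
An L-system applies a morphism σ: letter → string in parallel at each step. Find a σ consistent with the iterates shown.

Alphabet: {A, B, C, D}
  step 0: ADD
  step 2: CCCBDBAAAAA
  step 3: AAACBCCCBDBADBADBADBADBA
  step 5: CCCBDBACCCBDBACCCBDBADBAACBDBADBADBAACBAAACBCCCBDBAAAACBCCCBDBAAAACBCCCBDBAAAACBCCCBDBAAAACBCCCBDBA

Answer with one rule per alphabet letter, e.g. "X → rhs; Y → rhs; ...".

  step 2 ⇒ step 3: CCCBDBAAAAA ⇒ A·A·A·CB·CC·CB·DBA·DBA·DBA·DBA·DBA
    A ↦ DBA
    B ↦ CB
    C ↦ A
    D ↦ CC

A->DBA, B->CB, C->A, D->CC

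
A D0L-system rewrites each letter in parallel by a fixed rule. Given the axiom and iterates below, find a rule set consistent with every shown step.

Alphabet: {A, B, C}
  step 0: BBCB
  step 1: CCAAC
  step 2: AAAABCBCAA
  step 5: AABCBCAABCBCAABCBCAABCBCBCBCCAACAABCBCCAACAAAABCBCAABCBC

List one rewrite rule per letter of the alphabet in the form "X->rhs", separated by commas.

  step 1 ⇒ step 2: CCAAC ⇒ AA·AA·BC·BC·AA
    A ↦ BC
    C ↦ AA
  step 0 ⇒ step 1: BBCB ⇒ C·C·AA·C
    B ↦ C

A->BC, B->C, C->AA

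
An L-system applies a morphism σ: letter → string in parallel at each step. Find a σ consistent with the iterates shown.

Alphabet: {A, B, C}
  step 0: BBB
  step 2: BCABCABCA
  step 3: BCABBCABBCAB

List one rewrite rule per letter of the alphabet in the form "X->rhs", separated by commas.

  step 2 ⇒ step 3: BCABCABCA ⇒ BC·A·B·BC·A·B·BC·A·B
    A ↦ B
    B ↦ BC
    C ↦ A

A->B, B->BC, C->A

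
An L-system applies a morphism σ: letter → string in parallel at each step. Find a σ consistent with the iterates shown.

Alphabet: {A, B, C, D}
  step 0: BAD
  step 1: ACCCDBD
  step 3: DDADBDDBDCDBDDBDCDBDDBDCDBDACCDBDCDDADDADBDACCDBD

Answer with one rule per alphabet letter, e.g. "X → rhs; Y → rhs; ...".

A->C, B->ACC, C->DDA, D->DBD

  step 0 ⇒ step 1: BAD ⇒ ACC·C·DBD
    A ↦ C
    B ↦ ACC
    D ↦ DBD
    C ↦ DDA  (constrained at step 1)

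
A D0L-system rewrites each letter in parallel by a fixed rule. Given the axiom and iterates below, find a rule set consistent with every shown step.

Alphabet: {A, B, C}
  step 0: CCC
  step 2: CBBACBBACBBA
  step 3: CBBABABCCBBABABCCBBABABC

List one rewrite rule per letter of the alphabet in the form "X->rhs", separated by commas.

  step 2 ⇒ step 3: CBBACBBACBBA ⇒ CB·BA·BA·BC·CB·BA·BA·BC·CB·BA·BA·BC
    A ↦ BC
    B ↦ BA
    C ↦ CB

A->BC, B->BA, C->CB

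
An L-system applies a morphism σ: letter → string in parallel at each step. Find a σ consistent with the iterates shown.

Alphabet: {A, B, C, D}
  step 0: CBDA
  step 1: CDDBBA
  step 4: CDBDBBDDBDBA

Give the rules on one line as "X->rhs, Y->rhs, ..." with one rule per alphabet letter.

A->BA, B->D, C->CD, D->B

  step 0 ⇒ step 1: CBDA ⇒ CD·D·B·BA
    A ↦ BA
    B ↦ D
    C ↦ CD
    D ↦ B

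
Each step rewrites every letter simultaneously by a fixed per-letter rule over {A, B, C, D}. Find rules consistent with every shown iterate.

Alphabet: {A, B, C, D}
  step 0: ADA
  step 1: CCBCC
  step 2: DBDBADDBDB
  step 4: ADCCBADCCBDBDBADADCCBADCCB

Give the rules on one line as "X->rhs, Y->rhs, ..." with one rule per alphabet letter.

  step 1 ⇒ step 2: CCBCC ⇒ DB·DB·AD·DB·DB
    B ↦ AD
    C ↦ DB
  step 0 ⇒ step 1: ADA ⇒ CC·B·CC
    A ↦ CC
  step 0 ⇒ step 1: ADA ⇒ CC·B·CC
    D ↦ B

A->CC, B->AD, C->DB, D->B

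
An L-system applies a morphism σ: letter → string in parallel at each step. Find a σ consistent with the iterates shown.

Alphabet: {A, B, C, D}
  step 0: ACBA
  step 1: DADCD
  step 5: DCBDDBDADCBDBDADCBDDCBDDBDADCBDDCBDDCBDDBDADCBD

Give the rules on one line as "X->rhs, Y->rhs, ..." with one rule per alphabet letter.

  step 0 ⇒ step 1: ACBA ⇒ D·A·DC·D
    A ↦ D
    B ↦ DC
    C ↦ A
    D ↦ BD  (constrained at step 1)

A->D, B->DC, C->A, D->BD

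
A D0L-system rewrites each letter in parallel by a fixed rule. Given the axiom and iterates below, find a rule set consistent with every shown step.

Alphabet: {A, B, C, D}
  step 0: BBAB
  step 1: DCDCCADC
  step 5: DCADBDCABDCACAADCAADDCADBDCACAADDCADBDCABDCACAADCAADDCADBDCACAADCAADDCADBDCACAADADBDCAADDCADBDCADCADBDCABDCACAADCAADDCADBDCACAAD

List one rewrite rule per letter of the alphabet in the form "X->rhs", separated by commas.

A->CA, B->DC, C->BD, D->AD

  step 0 ⇒ step 1: BBAB ⇒ DC·DC·CA·DC
    A ↦ CA
    B ↦ DC
    C ↦ BD  (constrained at step 1)
    D ↦ AD  (constrained at step 1)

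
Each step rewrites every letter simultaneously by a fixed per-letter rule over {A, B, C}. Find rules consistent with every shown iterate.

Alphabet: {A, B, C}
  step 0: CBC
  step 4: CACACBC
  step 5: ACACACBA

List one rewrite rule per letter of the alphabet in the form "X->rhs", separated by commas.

  step 4 ⇒ step 5: CACACBC ⇒ A·C·A·C·A·CB·A
    A ↦ C
    B ↦ CB
    C ↦ A

A->C, B->CB, C->A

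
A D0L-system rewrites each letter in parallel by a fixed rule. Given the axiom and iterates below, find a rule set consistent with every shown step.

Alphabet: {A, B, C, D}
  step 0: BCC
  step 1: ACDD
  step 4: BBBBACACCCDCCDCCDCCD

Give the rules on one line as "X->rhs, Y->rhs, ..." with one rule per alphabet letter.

A->CC, B->AC, C->D, D->BB

  step 0 ⇒ step 1: BCC ⇒ AC·D·D
    B ↦ AC
    C ↦ D
    A ↦ CC  (constrained at step 1)
    D ↦ BB  (constrained at step 1)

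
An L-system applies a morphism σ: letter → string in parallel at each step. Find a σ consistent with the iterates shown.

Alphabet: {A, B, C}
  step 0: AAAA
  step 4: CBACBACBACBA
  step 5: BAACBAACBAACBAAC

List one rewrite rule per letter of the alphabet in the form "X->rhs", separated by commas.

A->C, B->A, C->BA

  step 4 ⇒ step 5: CBACBACBACBA ⇒ BA·A·C·BA·A·C·BA·A·C·BA·A·C
    A ↦ C
    B ↦ A
    C ↦ BA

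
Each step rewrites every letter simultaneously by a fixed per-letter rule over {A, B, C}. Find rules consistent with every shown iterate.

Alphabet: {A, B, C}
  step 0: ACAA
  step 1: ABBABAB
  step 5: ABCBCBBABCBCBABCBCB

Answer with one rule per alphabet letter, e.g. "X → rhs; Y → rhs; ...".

  step 0 ⇒ step 1: ACAA ⇒ AB·B·AB·AB
    A ↦ AB
    C ↦ B
    B ↦ C  (constrained at step 1)

A->AB, B->C, C->B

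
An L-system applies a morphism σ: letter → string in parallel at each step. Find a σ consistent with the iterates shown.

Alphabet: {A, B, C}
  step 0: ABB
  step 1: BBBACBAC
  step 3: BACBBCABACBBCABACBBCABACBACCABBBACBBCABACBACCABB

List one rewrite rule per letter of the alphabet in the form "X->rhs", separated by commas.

A->BB, B->BAC, C->CA

  step 0 ⇒ step 1: ABB ⇒ BB·BAC·BAC
    A ↦ BB
    B ↦ BAC
    C ↦ CA  (constrained at step 1)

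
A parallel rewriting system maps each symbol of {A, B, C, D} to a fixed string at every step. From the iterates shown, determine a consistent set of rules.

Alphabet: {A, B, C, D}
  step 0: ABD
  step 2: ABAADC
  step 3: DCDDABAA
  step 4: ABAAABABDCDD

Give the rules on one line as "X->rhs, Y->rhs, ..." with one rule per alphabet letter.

A->D, B->C, C->AA, D->AB

  step 3 ⇒ step 4: DCDDABAA ⇒ AB·AA·AB·AB·D·C·D·D
    A ↦ D
    B ↦ C
    C ↦ AA
    D ↦ AB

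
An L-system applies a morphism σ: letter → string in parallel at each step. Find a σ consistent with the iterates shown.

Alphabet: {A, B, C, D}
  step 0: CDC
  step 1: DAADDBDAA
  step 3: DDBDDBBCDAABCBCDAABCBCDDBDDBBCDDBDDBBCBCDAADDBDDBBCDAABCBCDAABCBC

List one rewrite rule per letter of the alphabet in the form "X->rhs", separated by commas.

  step 0 ⇒ step 1: CDC ⇒ DAA·DDB·DAA
    C ↦ DAA
    D ↦ DDB
    A ↦ CBB  (constrained at step 1)
    B ↦ BC  (constrained at step 1)

A->CBB, B->BC, C->DAA, D->DDB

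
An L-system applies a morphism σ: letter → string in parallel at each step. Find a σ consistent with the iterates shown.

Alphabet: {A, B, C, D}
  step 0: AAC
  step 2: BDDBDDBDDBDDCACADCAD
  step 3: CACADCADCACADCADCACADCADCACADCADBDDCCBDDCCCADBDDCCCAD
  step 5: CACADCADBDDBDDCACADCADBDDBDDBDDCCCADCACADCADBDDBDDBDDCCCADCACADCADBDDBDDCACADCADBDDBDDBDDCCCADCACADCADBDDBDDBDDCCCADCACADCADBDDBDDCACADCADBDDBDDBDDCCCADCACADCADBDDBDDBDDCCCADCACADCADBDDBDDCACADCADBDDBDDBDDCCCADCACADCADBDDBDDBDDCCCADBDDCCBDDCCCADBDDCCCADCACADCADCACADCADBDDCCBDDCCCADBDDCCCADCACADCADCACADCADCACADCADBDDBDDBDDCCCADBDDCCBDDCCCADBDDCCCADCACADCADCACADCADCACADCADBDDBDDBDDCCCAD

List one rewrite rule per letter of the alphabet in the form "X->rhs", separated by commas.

  step 2 ⇒ step 3: BDDBDDBDDBDDCACADCAD ⇒ CA·CAD·CAD·CA·CAD·CAD·CA·CAD·CAD·CA·CAD·CAD·BDD·CC·BDD·CC·CAD·BDD·CC·CAD
    A ↦ CC
    B ↦ CA
    C ↦ BDD
    D ↦ CAD

A->CC, B->CA, C->BDD, D->CAD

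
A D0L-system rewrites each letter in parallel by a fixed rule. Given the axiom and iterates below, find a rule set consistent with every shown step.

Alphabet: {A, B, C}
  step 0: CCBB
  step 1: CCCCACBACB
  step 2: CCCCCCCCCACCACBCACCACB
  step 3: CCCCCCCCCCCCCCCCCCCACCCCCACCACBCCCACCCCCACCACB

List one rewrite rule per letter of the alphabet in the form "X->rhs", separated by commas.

A->CA, B->ACB, C->CC

  step 2 ⇒ step 3: CCCCCCCCCACCACBCACCACB ⇒ CC·CC·CC·CC·CC·CC·CC·CC·CC·CA·CC·CC·CA·CC·ACB·CC·CA·CC·CC·CA·CC·ACB
    A ↦ CA
    B ↦ ACB
    C ↦ CC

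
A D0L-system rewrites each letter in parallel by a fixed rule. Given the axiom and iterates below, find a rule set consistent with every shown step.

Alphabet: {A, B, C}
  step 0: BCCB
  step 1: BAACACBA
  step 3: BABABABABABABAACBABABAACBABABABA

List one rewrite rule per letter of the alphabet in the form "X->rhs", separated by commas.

A->BA, B->BA, C->AC

  step 0 ⇒ step 1: BCCB ⇒ BA·AC·AC·BA
    B ↦ BA
    C ↦ AC
    A ↦ BA  (constrained at step 1)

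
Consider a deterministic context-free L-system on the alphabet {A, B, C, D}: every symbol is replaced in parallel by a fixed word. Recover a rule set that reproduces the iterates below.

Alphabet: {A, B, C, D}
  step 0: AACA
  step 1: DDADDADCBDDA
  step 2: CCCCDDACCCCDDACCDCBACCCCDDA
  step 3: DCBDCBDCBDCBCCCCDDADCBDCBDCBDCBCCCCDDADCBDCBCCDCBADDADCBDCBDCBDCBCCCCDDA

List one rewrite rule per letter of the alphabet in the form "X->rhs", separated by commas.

  step 2 ⇒ step 3: CCCCDDACCCCDDACCDCBACCCCDDA ⇒ DCB·DCB·DCB·DCB·CC·CC·DDA·DCB·DCB·DCB·DCB·CC·CC·DDA·DCB·DCB·CC·DCB·A·DDA·DCB·DCB·DCB·DCB·CC·CC·DDA
    A ↦ DDA
    B ↦ A
    C ↦ DCB
    D ↦ CC

A->DDA, B->A, C->DCB, D->CC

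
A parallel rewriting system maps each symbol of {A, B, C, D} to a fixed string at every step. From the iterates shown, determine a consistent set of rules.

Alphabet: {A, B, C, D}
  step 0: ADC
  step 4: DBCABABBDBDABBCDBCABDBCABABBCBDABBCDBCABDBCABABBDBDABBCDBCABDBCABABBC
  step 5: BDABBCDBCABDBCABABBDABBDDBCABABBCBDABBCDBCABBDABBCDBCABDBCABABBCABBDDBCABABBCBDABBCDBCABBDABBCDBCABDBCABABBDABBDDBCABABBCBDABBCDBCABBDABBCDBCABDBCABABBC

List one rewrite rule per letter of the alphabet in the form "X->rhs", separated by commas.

  step 4 ⇒ step 5: DBCABABBDBDABBCDBCABDBCABABBCBDABBCDBCABDBCABABBDBDABBCDBCABDBCABABBC ⇒ BD·AB·BC·DBC·AB·DBC·AB·AB·BD·AB·BD·DBC·AB·AB·BC·BD·AB·BC·DBC·AB·BD·AB·BC·DBC·AB·DBC·AB·AB·BC·AB·BD·DBC·AB·AB·BC·BD·AB·BC·DBC·AB·BD·AB·BC·DBC·AB·DBC·AB·AB·BD·AB·BD·DBC·AB·AB·BC·BD·AB·BC·DBC·AB·BD·AB·BC·DBC·AB·DBC·AB·AB·BC
    A ↦ DBC
    B ↦ AB
    C ↦ BC
    D ↦ BD

A->DBC, B->AB, C->BC, D->BD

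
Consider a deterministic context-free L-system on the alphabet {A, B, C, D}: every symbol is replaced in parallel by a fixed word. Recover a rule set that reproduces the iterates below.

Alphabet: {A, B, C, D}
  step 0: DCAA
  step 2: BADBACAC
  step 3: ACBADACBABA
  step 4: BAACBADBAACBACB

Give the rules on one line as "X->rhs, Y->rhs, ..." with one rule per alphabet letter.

  step 3 ⇒ step 4: ACBADACBABA ⇒ B·A·AC·B·AD·B·A·AC·B·AC·B
    A ↦ B
    B ↦ AC
    C ↦ A
    D ↦ AD

A->B, B->AC, C->A, D->AD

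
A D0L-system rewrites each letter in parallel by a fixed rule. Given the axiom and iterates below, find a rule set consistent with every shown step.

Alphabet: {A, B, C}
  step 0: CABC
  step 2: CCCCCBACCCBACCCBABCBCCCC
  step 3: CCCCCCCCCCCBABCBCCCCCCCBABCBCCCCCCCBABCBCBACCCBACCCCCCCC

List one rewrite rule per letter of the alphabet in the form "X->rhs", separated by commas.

A->BCB, B->CBA, C->CC

  step 2 ⇒ step 3: CCCCCBACCCBACCCBABCBCCCC ⇒ CC·CC·CC·CC·CC·CBA·BCB·CC·CC·CC·CBA·BCB·CC·CC·CC·CBA·BCB·CBA·CC·CBA·CC·CC·CC·CC
    A ↦ BCB
    B ↦ CBA
    C ↦ CC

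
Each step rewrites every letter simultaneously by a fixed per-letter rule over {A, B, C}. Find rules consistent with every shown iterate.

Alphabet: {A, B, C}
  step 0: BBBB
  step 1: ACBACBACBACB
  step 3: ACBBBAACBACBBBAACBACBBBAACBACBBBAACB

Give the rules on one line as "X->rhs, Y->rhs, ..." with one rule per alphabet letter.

  step 0 ⇒ step 1: BBBB ⇒ ACB·ACB·ACB·ACB
    B ↦ ACB
    A ↦ B  (constrained at step 1)
    C ↦ A  (constrained at step 1)

A->B, B->ACB, C->A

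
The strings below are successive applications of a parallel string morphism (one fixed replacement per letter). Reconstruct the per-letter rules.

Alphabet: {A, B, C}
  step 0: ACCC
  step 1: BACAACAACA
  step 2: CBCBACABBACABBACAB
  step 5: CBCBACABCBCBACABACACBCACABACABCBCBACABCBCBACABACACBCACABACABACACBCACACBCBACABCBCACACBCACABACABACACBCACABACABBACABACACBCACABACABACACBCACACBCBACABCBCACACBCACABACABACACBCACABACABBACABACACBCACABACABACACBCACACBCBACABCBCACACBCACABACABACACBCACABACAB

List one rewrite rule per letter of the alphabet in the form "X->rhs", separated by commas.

A->B, B->CBC, C->ACA

  step 1 ⇒ step 2: BACAACAACA ⇒ CBC·B·ACA·B·B·ACA·B·B·ACA·B
    A ↦ B
    B ↦ CBC
    C ↦ ACA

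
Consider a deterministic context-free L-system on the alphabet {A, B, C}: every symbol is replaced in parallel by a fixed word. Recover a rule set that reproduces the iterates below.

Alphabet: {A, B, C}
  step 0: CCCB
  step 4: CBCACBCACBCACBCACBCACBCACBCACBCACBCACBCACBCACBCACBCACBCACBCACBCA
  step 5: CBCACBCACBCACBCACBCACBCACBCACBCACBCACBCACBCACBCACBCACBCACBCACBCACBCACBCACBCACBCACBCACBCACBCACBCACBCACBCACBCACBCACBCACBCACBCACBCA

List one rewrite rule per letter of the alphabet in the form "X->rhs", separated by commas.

  step 4 ⇒ step 5: CBCACBCACBCACBCACBCACBCACBCACBCACBCACBCACBCACBCACBCACBCACBCACBCA ⇒ CB·CA·CB·CA·CB·CA·CB·CA·CB·CA·CB·CA·CB·CA·CB·CA·CB·CA·CB·CA·CB·CA·CB·CA·CB·CA·CB·CA·CB·CA·CB·CA·CB·CA·CB·CA·CB·CA·CB·CA·CB·CA·CB·CA·CB·CA·CB·CA·CB·CA·CB·CA·CB·CA·CB·CA·CB·CA·CB·CA·CB·CA·CB·CA
    A ↦ CA
    B ↦ CA
    C ↦ CB

A->CA, B->CA, C->CB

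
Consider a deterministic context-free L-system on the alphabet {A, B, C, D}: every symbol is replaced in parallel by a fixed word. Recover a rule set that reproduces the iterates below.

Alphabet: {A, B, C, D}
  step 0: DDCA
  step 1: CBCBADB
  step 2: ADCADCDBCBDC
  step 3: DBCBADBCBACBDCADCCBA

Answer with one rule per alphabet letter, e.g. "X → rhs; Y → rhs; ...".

A->DB, B->DC, C->A, D->CB

  step 2 ⇒ step 3: ADCADCDBCBDC ⇒ DB·CB·A·DB·CB·A·CB·DC·A·DC·CB·A
    A ↦ DB
    B ↦ DC
    C ↦ A
    D ↦ CB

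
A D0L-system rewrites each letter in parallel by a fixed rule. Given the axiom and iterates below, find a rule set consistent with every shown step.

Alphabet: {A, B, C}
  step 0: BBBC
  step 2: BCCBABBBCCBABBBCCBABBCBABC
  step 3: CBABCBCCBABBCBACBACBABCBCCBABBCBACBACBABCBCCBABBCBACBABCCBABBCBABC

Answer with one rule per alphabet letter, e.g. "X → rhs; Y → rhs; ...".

  step 2 ⇒ step 3: BCCBABBBCCBABBBCCBABBCBABC ⇒ CBA·BC·BC·CBA·BB·CBA·CBA·CBA·BC·BC·CBA·BB·CBA·CBA·CBA·BC·BC·CBA·BB·CBA·CBA·BC·CBA·BB·CBA·BC
    A ↦ BB
    B ↦ CBA
    C ↦ BC

A->BB, B->CBA, C->BC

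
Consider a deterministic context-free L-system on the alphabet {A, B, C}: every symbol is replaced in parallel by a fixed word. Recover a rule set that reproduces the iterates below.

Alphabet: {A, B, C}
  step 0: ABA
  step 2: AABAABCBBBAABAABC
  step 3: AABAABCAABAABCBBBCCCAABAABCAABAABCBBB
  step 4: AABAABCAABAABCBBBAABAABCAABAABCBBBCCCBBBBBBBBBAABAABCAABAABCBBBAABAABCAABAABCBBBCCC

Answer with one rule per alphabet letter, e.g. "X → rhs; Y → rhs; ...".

A->AAB, B->C, C->BBB

  step 3 ⇒ step 4: AABAABCAABAABCBBBCCCAABAABCAABAABCBBB ⇒ AAB·AAB·C·AAB·AAB·C·BBB·AAB·AAB·C·AAB·AAB·C·BBB·C·C·C·BBB·BBB·BBB·AAB·AAB·C·AAB·AAB·C·BBB·AAB·AAB·C·AAB·AAB·C·BBB·C·C·C
    A ↦ AAB
    B ↦ C
    C ↦ BBB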